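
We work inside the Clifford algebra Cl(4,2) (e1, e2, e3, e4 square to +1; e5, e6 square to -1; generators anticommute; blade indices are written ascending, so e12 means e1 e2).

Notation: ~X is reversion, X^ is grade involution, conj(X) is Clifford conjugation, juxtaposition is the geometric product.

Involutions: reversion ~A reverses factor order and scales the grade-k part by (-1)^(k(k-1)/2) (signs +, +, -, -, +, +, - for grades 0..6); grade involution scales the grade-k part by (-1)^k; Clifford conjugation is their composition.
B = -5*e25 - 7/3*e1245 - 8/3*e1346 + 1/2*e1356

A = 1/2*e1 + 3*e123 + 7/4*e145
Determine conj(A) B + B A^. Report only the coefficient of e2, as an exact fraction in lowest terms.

first term: -49/12*e2 + 35/4*e124 + 5/2*e125 + 15*e135 + 7/6*e245 - 8*e246 + 3/2*e256 + 7*e345 + 11/24*e346 + 53/12*e356
second term: -49/12*e2 + 35/4*e124 + 5/2*e125 + 15*e135 - 7/6*e245 + 8*e246 - 3/2*e256 - 7*e345 - 11/24*e346 - 53/12*e356
Answer: -49/6


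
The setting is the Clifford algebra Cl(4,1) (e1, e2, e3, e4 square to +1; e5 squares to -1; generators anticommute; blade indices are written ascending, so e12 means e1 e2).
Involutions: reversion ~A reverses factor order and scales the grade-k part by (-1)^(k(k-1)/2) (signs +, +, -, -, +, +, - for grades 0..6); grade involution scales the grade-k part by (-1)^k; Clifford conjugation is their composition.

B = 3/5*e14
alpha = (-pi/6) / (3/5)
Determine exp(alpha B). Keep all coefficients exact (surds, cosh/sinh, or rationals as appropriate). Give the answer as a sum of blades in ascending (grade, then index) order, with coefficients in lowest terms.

B^2 = (3/5)^2*(e14)^2 = 9/25*(-1) = -9/25 (a basis 2-blade squares to minus the product of its generators' squares).
B^2 = -9/25 — circular case — the even/odd split gives cos and sin: l = 3/5, alpha*l = -pi/6, so exp(alpha B) = cos(-pi/6) + (sin(-pi/6)/(3/5))*B = sqrt(3)/2 + (-5/6)*B.
Answer: sqrt(3)/2 - 1/2*e14


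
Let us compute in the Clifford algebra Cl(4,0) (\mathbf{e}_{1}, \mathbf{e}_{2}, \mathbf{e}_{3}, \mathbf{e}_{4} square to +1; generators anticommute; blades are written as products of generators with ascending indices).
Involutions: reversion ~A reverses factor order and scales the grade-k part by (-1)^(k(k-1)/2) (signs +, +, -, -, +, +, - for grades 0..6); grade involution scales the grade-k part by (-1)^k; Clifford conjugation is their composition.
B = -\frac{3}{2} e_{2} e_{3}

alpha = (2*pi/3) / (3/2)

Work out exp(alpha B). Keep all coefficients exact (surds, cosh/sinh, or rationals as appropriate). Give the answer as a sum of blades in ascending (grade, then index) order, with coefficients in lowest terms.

B^2 = (-\frac{3}{2})^2*(e_{2} e_{3})^2 = \frac{9}{4}*(-1) = -\frac{9}{4} (a basis 2-blade squares to minus the product of its generators' squares).
B^2 = -\frac{9}{4} — since the square is negative, the closed form is circular: l = \frac{3}{2}, alpha*l = \frac{2 \pi}{3}, so exp(alpha B) = cos(\frac{2 \pi}{3}) + (sin(\frac{2 \pi}{3})/(\frac{3}{2}))*B = - \frac{1}{2} + (\frac{\sqrt{3}}{3})*B.
Answer: - \frac{1}{2} - \frac{\sqrt{3}}{2} e_{2} e_{3}


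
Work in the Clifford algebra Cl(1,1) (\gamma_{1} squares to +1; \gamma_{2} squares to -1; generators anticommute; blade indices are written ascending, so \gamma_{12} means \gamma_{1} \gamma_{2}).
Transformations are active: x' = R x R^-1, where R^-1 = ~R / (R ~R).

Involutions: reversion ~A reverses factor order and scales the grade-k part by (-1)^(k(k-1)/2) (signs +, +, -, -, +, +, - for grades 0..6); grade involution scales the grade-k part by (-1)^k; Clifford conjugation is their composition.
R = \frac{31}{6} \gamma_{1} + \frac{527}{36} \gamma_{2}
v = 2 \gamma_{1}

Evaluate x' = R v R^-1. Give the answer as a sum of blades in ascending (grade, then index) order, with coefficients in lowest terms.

~R = \frac{31}{6} \gamma_{1} + \frac{527}{36} \gamma_{2}, and R ~R = -\frac{243133}{1296}, so R^-1 = ~R / (-\frac{243133}{1296}).
R v = \frac{31}{3} - \frac{527}{18} \gamma_{12}
Answer: -\frac{650}{253} \gamma_{1} - \frac{408}{253} \gamma_{2}


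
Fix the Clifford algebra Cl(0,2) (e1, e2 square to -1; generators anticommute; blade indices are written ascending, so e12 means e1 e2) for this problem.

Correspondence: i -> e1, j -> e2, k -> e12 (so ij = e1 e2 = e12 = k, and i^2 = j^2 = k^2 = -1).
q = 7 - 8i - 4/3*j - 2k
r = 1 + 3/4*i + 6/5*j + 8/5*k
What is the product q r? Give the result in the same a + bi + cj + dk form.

In blades: q = 7 - 8*e1 - 4/3*e2 - 2*e12, r = 1 + 3/4*e1 + 6/5*e2 + 8/5*e12.
Distribute q over r term by term (generator squares from the signature, products reordered to ascending indices): (7)*r = 7 + 21/4*e1 + 42/5*e2 + 56/5*e12; (-8*e1)*r = 6 - 8*e1 + 64/5*e2 - 48/5*e12; (-4/3*e2)*r = 8/5 - 32/15*e1 - 4/3*e2 + e12; (-2*e12)*r = 16/5 + 12/5*e1 - 3/2*e2 - 2*e12.
Sum: 89/5 - 149/60*e1 + 551/30*e2 + 3/5*e12; translating back through the correspondence:
Answer: 89/5 - 149/60*i + 551/30*j + 3/5*k


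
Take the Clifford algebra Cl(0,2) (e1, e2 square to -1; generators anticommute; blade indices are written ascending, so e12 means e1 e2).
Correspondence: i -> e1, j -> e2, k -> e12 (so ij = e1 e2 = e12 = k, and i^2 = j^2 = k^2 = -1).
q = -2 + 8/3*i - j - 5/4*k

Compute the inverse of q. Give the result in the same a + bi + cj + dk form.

In blades: q = -2 + 8/3*e1 - e2 - 5/4*e12.
With qbar = -2 - 8/3*e1 + e2 + 5/4*e12 (scalar fixed, mapped units negated), q qbar = 1969/144 (the sum of squared coefficients), so q^-1 = qbar / (1969/144) = -288/1969 - 384/1969*e1 + 144/1969*e2 + 180/1969*e12; translating back:
Answer: -288/1969 - 384/1969*i + 144/1969*j + 180/1969*k


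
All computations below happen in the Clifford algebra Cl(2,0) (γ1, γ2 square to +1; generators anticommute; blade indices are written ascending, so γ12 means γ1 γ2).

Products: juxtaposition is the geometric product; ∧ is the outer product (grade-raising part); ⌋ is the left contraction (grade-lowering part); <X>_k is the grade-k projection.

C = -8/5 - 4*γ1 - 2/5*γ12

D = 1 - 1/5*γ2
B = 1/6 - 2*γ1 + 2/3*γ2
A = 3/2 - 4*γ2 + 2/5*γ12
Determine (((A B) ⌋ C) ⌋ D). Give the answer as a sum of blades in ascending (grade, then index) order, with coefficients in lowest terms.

step 1: -29/12 - 41/15*γ1 + 17/15*γ2 - 119/15*γ12
step 2: 872/75 + 253/25*γ1 + 82/75*γ2 + 29/30*γ12
step 3: 1426/125 - 872/375*γ2
Answer: 1426/125 - 872/375*γ2


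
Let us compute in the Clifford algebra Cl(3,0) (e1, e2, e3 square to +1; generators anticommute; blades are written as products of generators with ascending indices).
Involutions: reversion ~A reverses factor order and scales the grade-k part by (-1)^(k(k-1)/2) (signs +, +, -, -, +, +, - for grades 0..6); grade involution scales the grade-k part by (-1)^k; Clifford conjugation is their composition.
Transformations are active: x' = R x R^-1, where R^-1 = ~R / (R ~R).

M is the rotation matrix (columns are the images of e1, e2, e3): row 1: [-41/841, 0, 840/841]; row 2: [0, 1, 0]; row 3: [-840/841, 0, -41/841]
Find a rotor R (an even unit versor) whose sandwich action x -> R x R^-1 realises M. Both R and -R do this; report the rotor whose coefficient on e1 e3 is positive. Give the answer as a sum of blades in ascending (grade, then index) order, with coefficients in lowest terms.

Method: write R = a + b12*e1 e2 + b13*e1 e3 + b23*e2 e3 with a^2 + b12^2 + b13^2 + b23^2 = 1 (so R^-1 = ~R). Expanding the columns R e_j ~R gives tr M = 4a^2 - 1 and, from the antisymmetric part, M21 - M12 = -4a*b12, M13 - M31 = 4a*b13, M32 - M23 = -4a*b23.
Here tr M = 759/841, so a^2 = (1 + tr M)/4 = 400/841 and a = ±20/29. Taking a = 20/29: M21 - M12 = 0, M13 - M31 = 1680/841, M32 - M23 = 0, giving b12 = 0, b13 = 21/29, b23 = 0, i.e. R = 20/29 + 21/29*e1 e3.
Its e1 e3 coefficient is already positive.
Answer: 20/29 + 21/29*e1 e3. Sheet selection: the two-to-one cover makes ±R indistinguishable at the matrix level (trace 759/841), so uniqueness comes from the required sign on e1 e3.


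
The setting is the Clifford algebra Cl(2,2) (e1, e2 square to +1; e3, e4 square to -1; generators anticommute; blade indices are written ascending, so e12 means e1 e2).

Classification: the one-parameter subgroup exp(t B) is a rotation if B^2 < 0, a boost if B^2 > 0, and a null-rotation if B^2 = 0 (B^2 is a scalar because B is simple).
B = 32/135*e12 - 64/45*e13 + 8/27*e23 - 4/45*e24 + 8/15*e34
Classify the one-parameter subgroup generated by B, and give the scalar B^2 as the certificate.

B^2 term by term: the squares give (32/135)^2*(e12)^2 + (-64/45)^2*(e13)^2 + (8/27)^2*(e23)^2 + (-4/45)^2*(e24)^2 + (8/15)^2*(e34)^2 = 1024/18225*(-1) + 4096/2025*(+1) + 64/729*(+1) + 16/2025*(+1) + 64/225*(-1) = 16/9 (each basis 2-blade squares to minus the product of its generators' squares); cross terms between blades sharing an index anticommute and cancel; the commuting (index-disjoint) pairs give grade-4 terms 2*c*c'*(blade product), which cancel blade by blade — e1234: 512/2025 - 512/2025 = 0 — confirming B is simple. So B^2 = 16/9.
Answer: boost, certificate B^2 = 16/9. Because 16/9 is invariant under every versor sandwich, the classification follows from its sign alone.


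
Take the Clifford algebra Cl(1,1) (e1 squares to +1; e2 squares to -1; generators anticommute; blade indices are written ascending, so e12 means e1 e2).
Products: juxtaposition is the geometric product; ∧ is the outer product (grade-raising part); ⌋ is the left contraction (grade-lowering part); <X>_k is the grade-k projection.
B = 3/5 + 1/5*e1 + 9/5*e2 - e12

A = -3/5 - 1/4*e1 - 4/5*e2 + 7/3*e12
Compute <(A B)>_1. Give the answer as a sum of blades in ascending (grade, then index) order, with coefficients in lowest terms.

step 1: -391/300 - 367/100*e1 - 533/300*e2 + 171/100*e12
step 2: -367/100*e1 - 533/300*e2
Answer: -367/100*e1 - 533/300*e2


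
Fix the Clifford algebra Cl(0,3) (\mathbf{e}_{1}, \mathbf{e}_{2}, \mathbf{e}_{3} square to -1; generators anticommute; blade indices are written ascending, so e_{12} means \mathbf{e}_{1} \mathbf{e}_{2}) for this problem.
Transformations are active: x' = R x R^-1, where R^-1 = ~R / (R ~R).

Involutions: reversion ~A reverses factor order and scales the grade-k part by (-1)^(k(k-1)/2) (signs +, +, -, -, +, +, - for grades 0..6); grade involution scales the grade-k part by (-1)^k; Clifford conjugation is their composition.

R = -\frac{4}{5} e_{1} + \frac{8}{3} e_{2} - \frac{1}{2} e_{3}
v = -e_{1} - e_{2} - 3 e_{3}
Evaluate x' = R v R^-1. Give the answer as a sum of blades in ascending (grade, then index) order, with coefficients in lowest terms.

~R = -\frac{4}{5} e_{1} + \frac{8}{3} e_{2} - \frac{1}{2} e_{3}, and R ~R = -\frac{7201}{900}, so R^-1 = ~R / (-\frac{7201}{900}).
R v = \frac{11}{30} + \frac{52}{15} e_{12} + \frac{19}{10} e_{13} - \frac{17}{2} e_{23}
Answer: \frac{7729}{7201} e_{1} + \frac{5441}{7201} e_{2} + \frac{21933}{7201} e_{3}


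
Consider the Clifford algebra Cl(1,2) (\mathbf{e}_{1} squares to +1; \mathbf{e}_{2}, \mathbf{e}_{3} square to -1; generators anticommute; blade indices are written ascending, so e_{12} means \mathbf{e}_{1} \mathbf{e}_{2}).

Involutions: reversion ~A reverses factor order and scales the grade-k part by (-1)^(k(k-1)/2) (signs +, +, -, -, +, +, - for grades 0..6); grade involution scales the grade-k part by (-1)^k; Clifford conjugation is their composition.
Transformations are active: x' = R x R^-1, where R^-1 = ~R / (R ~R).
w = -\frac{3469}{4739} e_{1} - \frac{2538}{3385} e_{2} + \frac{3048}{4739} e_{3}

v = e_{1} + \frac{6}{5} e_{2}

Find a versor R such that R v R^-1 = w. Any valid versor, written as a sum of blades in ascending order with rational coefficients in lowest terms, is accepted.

Construction: equal norms (both -\frac{11}{25}) license R = v + w = \frac{1270}{4739} e_{1} + \frac{1524}{3385} e_{2} + \frac{3048}{4739} e_{3} — nothing changes along that direction, while (v - w)/2 changes sign, so v maps onto w.
Answer: \frac{1270}{4739} e_{1} + \frac{1524}{3385} e_{2} + \frac{3048}{4739} e_{3}


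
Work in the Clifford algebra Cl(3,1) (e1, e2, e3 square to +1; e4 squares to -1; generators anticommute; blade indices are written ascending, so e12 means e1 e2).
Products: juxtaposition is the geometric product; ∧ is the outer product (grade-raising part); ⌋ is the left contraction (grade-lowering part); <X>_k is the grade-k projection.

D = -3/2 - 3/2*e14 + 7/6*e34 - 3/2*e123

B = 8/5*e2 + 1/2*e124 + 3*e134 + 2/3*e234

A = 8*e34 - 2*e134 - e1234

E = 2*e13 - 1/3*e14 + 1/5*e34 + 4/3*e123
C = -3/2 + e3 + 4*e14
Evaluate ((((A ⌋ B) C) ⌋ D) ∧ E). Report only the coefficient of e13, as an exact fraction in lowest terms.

step 1: -6 + 24*e1 + 16/3*e2
step 2: 9 - 36*e1 - 8*e2 - 6*e3 + 96*e4 + 24*e13 - 24*e14 + 16/3*e23 - 64/3*e124
step 3: 45/2 - 136*e1 - 36*e2 + 112*e3 + 47*e4 + 9*e12 - 12*e13 - 27/2*e14 + 54*e23 + 21/2*e34 - 27/2*e123
step 4: 45*e13 - 15/2*e14 + 9/2*e34 + 102*e123 - 12*e124 + 1562/15*e134 - 36/5*e234 - 1183/15*e1234
Answer: 45


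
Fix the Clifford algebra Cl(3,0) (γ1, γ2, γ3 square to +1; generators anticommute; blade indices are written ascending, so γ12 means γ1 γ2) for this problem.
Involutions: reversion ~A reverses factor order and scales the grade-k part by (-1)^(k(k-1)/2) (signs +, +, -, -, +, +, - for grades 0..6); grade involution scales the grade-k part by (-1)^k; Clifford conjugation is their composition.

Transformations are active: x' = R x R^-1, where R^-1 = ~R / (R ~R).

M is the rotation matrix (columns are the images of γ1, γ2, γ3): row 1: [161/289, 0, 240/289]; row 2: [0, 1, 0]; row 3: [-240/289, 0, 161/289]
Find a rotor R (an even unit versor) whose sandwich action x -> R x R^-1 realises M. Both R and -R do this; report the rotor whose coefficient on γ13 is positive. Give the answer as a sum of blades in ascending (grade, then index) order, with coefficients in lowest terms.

Method: write R = a + b12*γ12 + b13*γ13 + b23*γ23 with a^2 + b12^2 + b13^2 + b23^2 = 1 (so R^-1 = ~R). Expanding the columns R e_j ~R gives tr M = 4a^2 - 1 and, from the antisymmetric part, M21 - M12 = -4a*b12, M13 - M31 = 4a*b13, M32 - M23 = -4a*b23.
Here tr M = 611/289, so a^2 = (1 + tr M)/4 = 225/289 and a = ±15/17. Taking a = 15/17: M21 - M12 = 0, M13 - M31 = 480/289, M32 - M23 = 0, giving b12 = 0, b13 = 8/17, b23 = 0, i.e. R = 15/17 + 8/17*γ13.
Its γ13 coefficient is already positive.
Answer: 15/17 + 8/17*γ13. Uniqueness: Spin(3) -> SO(3) maps R and -R to the same rotation of trace 611/289; fixing the sign of the γ13 coefficient removes the ambiguity.


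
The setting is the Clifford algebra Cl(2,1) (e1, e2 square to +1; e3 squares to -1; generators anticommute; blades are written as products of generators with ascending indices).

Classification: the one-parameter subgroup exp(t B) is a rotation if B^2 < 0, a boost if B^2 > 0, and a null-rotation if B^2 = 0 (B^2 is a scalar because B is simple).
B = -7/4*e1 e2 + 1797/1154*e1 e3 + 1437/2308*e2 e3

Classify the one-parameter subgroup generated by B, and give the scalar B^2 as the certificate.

B^2 term by term: the squares give (-7/4)^2*(e1 e2)^2 + (1797/1154)^2*(e1 e3)^2 + (1437/2308)^2*(e2 e3)^2 = 49/16*(-1) + 3229209/1331716*(+1) + 2064969/5326864*(+1) = -1/4 (each basis 2-blade squares to minus the product of its generators' squares); cross terms between blades sharing an index anticommute and cancel. So B^2 = -1/4.
Answer: rotation, certificate B^2 = -1/4. The scalar -1/4 is the complete invariant here: its sign names the subgroup type.


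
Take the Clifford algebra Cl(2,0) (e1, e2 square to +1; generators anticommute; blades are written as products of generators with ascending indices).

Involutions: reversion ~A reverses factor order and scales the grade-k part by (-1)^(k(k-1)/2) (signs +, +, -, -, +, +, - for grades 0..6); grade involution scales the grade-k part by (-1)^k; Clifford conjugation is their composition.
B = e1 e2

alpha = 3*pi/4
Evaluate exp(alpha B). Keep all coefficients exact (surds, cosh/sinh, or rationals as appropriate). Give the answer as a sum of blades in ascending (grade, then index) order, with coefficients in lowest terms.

B^2 = (1)^2*(e1 e2)^2 = 1*(-1) = -1 (a basis 2-blade squares to minus the product of its generators' squares).
B^2 = -1 — a negative square means the series sums to a rotation: l = 1, alpha*l = 3*pi/4, so exp(alpha B) = cos(3*pi/4) + (sin(3*pi/4)/1)*B = -sqrt(2)/2 + (sqrt(2)/2)*B.
Answer: -sqrt(2)/2 + sqrt(2)/2*e1 e2


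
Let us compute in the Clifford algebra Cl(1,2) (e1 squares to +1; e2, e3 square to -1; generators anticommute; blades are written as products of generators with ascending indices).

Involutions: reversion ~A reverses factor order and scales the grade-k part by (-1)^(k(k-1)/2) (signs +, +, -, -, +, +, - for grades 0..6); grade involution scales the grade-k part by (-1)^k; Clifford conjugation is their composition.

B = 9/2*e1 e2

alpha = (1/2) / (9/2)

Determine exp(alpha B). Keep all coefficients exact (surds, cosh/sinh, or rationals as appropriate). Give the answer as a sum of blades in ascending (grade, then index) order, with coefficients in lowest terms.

B^2 = (9/2)^2*(e1 e2)^2 = 81/4*(+1) = 81/4 (a basis 2-blade squares to minus the product of its generators' squares).
B^2 = 81/4 — since the square is positive, the closed form is hyperbolic: l = 9/2, alpha*l = 1/2, so exp(alpha B) = cosh(1/2) + (sinh(1/2)/(9/2))*B = cosh(1/2) + (2*sinh(1/2)/9)*B.
Answer: cosh(1/2) + sinh(1/2)*e1 e2


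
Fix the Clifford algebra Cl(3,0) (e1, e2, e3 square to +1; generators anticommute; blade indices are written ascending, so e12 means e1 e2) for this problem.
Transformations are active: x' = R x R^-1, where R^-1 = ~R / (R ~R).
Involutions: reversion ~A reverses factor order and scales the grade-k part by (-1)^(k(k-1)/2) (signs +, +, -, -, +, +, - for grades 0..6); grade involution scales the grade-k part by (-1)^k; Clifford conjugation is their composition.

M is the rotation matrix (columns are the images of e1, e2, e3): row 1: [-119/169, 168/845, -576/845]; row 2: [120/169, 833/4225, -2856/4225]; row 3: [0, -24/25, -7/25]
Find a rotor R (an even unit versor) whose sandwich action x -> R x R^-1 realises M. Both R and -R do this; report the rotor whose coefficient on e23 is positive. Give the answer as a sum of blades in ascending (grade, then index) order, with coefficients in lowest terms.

Method: write R = a + b12*e12 + b13*e13 + b23*e23 with a^2 + b12^2 + b13^2 + b23^2 = 1 (so R^-1 = ~R). Expanding the columns R e_j ~R gives tr M = 4a^2 - 1 and, from the antisymmetric part, M21 - M12 = -4a*b12, M13 - M31 = 4a*b13, M32 - M23 = -4a*b23.
Here tr M = -133/169, so a^2 = (1 + tr M)/4 = 9/169 and a = ±3/13. Taking a = 3/13: M21 - M12 = 432/845, M13 - M31 = -576/845, M32 - M23 = -48/169, giving b12 = -36/65, b13 = -48/65, b23 = 4/13, i.e. R = 3/13 - 36/65*e12 - 48/65*e13 + 4/13*e23.
Its e23 coefficient is already positive.
Answer: 3/13 - 36/65*e12 - 48/65*e13 + 4/13*e23. Sheet selection: the two-to-one cover makes ±R indistinguishable at the matrix level (trace -133/169), so uniqueness comes from the required sign on e23.


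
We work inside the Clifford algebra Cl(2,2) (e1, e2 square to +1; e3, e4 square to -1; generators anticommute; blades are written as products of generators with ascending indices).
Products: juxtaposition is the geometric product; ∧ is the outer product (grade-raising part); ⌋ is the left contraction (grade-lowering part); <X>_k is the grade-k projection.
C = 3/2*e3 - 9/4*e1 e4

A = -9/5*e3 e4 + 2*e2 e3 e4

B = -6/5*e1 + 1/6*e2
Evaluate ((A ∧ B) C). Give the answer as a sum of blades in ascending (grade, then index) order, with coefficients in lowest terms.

step 1: 54/25*e1 e3 e4 - 3/10*e2 e3 e4 + 12/5*e1 e2 e3 e4
step 2: 243/50*e3 + 81/25*e1 e4 - 27/5*e2 e3 - 9/20*e2 e4 + 27/40*e1 e2 e3 + 18/5*e1 e2 e4
Answer: 243/50*e3 + 81/25*e1 e4 - 27/5*e2 e3 - 9/20*e2 e4 + 27/40*e1 e2 e3 + 18/5*e1 e2 e4


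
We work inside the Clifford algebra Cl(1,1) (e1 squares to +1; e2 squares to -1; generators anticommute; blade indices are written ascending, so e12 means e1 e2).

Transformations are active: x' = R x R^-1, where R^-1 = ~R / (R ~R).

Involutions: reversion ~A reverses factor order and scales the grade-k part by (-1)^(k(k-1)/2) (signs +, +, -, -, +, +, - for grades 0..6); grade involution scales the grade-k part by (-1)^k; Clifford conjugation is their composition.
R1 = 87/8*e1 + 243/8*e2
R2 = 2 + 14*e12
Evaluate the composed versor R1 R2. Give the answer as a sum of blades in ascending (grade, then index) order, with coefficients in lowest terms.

Distribute over the terms of R1 (each basis-blade product reordered to ascending indices, repeated generators contracted through their squares):
(87/8*e1) R2 = 87/4*e1 + 609/4*e2
(243/8*e2) R2 = 1701/4*e1 + 243/4*e2
Summing the partial products and collecting blades:
Answer: 447*e1 + 213*e2


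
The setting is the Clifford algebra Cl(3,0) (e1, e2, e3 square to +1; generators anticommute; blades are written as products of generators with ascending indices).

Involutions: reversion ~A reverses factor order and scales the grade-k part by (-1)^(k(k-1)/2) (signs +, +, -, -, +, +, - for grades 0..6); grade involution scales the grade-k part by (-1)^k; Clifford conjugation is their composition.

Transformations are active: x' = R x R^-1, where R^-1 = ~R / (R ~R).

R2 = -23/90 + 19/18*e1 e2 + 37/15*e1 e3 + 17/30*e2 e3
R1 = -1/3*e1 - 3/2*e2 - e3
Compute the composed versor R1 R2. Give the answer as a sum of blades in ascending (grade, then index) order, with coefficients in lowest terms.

Distribute over the terms of R1 (each basis-blade product reordered to ascending indices, repeated generators contracted through their squares):
(-1/3*e1) R2 = 23/270*e1 - 19/54*e2 - 37/45*e3 - 17/90*e1 e2 e3
(-3/2*e2) R2 = 19/12*e1 + 23/60*e2 - 17/20*e3 + 37/10*e1 e2 e3
(-e3) R2 = 37/15*e1 + 17/30*e2 + 23/90*e3 - 19/18*e1 e2 e3
Summing the partial products and collecting blades:
Answer: 2233/540*e1 + 323/540*e2 - 17/12*e3 + 221/90*e1 e2 e3


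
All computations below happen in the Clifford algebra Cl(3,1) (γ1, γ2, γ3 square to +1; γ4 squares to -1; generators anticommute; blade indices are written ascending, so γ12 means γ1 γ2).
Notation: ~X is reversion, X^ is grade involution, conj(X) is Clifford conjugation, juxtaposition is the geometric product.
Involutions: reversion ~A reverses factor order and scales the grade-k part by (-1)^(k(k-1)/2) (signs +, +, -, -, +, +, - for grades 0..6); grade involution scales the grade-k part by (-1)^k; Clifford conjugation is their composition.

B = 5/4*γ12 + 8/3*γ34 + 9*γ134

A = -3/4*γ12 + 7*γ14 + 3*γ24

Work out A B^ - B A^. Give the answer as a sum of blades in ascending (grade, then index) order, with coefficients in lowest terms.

first term: 15/16 + 63*γ3 + 56/3*γ13 - 15/4*γ14 + 8*γ23 + 35/4*γ24 - 27*γ123 - 27/4*γ234 - 2*γ1234
second term: 15/16 - 63*γ3 - 56/3*γ13 + 15/4*γ14 - 8*γ23 - 35/4*γ24 - 27*γ123 - 27/4*γ234 - 2*γ1234
Answer: 126*γ3 + 112/3*γ13 - 15/2*γ14 + 16*γ23 + 35/2*γ24


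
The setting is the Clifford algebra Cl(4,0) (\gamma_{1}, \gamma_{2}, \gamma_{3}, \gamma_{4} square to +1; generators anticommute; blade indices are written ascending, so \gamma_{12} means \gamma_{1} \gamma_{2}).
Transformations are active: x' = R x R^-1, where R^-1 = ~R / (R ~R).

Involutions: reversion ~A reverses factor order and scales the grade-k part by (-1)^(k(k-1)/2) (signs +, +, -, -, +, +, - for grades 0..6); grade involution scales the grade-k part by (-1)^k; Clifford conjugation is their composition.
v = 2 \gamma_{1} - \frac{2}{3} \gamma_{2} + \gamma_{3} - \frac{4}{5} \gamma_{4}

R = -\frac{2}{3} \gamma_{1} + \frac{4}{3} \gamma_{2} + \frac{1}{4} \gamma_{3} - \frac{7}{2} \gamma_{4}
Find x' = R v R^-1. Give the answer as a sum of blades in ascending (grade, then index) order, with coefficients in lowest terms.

~R = -\frac{2}{3} \gamma_{1} + \frac{4}{3} \gamma_{2} + \frac{1}{4} \gamma_{3} - \frac{7}{2} \gamma_{4}, and R ~R = \frac{2093}{144}, so R^-1 = ~R / (\frac{2093}{144}).
R v = \frac{149}{180} - \frac{20}{9} \gamma_{12} - \frac{7}{6} \gamma_{13} + \frac{113}{15} \gamma_{14} + \frac{3}{2} \gamma_{23} - \frac{17}{5} \gamma_{24} + \frac{33}{10} \gamma_{34}
Answer: -\frac{65174}{31395} \gamma_{1} + \frac{8566}{10465} \gamma_{2} - \frac{10167}{10465} \gamma_{3} + \frac{120}{299} \gamma_{4}


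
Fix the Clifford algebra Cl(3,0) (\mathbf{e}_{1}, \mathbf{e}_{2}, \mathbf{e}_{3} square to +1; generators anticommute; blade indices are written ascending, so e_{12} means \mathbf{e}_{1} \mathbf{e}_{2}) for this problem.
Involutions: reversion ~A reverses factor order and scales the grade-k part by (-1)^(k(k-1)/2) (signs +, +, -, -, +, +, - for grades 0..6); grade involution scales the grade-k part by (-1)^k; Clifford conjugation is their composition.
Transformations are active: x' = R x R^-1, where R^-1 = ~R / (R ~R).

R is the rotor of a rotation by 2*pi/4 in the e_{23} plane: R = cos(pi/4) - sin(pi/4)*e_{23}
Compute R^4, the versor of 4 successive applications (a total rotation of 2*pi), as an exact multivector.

Because a rotor carries half the rotation angle, composing 4 copies of this e_{23}-plane rotor multiplies the phase: 4*(pi/4) = \pi, hence R^4 = cos(\pi) - sin(\pi)*e_{23}.
cos(\pi) = -1 and sin(\pi) = 0, so R^4 = -1. The total rotation 2*pi is 1 full turn, so every vector returns to itself, yet the rotor is -1, on the OTHER sheet of the double cover (an odd number of 2*pi turns).
Answer: -1


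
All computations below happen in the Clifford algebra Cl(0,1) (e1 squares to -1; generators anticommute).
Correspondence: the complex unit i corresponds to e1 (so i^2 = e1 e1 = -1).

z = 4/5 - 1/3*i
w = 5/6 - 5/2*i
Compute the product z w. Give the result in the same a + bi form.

In blades: z = 4/5 - 1/3*e1, w = 5/6 - 5/2*e1.
Distribute z over w term by term (generator squares from the signature, products reordered to ascending indices): (4/5)*w = 2/3 - 2*e1; (-1/3*e1)*w = -5/6 - 5/18*e1.
Sum: -1/6 - 41/18*e1; translating back through the correspondence:
Answer: -1/6 - 41/18*i


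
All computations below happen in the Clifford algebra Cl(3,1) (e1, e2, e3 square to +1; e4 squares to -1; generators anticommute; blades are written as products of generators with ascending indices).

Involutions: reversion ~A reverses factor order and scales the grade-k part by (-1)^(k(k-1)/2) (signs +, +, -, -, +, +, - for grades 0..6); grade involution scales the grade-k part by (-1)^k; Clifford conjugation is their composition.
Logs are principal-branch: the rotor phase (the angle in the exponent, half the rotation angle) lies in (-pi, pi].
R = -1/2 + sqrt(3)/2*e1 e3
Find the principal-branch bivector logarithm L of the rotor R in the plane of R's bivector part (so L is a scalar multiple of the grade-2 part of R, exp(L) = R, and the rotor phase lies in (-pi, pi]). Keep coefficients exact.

The scalar part of R is -1/2, so the principal-branch rotor phase is pinned; divide the bivector part by its sine to get the unit plane — L is the phase times that plane.
Concretely: cos(phase) = -1/2 gives phase = ±2*pi/3, and since phase/sin(phase) is even the sign is immaterial: L = (phase/sin(phase)) * <R>_2 = (4*sqrt(3)*pi/9) * <R>_2.
Answer: 2*pi/3*e1 e3


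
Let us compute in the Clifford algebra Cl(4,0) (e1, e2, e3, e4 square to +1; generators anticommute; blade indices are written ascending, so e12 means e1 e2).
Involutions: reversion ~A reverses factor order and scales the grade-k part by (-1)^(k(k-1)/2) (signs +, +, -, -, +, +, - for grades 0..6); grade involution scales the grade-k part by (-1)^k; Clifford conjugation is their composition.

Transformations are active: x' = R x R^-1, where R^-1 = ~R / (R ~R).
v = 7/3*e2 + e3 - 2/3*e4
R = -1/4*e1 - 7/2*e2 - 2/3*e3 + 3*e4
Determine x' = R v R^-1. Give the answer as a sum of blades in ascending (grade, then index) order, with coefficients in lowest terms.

~R = -1/4*e1 - 7/2*e2 - 2/3*e3 + 3*e4, and R ~R = 3133/144, so R^-1 = ~R / (3133/144).
R v = -65/6 - 7/12*e12 - 1/4*e13 + 1/6*e14 - 35/18*e23 - 14/3*e24 - 23/9*e34
Answer: 60/241*e1 + 833/723*e2 - 81/241*e3 - 1678/723*e4


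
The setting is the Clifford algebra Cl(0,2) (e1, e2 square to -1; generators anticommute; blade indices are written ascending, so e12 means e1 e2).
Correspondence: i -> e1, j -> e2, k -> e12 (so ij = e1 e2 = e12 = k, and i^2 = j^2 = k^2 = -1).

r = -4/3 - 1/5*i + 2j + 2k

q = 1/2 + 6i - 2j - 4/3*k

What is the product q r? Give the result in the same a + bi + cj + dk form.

In blades: q = 1/2 + 6*e1 - 2*e2 - 4/3*e12, r = -4/3 - 1/5*e1 + 2*e2 + 2*e12.
Distribute q over r term by term (generator squares from the signature, products reordered to ascending indices): (1/2)*r = -2/3 - 1/10*e1 + e2 + e12; (6*e1)*r = 6/5 - 8*e1 - 12*e2 + 12*e12; (-2*e2)*r = 4 - 4*e1 + 8/3*e2 - 2/5*e12; (-4/3*e12)*r = 8/3 + 8/3*e1 + 4/15*e2 + 16/9*e12.
Sum: 36/5 - 283/30*e1 - 121/15*e2 + 647/45*e12; translating back through the correspondence:
Answer: 36/5 - 283/30*i - 121/15*j + 647/45*k


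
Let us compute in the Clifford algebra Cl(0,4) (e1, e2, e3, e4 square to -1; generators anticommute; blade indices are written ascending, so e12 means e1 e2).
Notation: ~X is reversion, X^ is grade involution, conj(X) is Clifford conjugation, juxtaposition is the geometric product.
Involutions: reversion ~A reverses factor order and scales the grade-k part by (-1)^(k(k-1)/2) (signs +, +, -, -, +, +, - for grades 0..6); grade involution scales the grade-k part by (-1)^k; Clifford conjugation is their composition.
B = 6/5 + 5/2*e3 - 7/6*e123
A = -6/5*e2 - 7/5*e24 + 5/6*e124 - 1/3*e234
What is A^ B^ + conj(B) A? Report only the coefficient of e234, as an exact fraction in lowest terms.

first term: 36/25*e2 + 7/5*e13 + 7/18*e14 - 3*e23 - 377/150*e24 - 35/36*e34 - e124 + 49/30*e134 - 31/10*e234 - 25/12*e1234
second term: -36/25*e2 + 7/5*e13 - 7/18*e14 - 3*e23 - 127/150*e24 + 35/36*e34 + e124 + 49/30*e134 - 39/10*e234 - 25/12*e1234
Answer: -7


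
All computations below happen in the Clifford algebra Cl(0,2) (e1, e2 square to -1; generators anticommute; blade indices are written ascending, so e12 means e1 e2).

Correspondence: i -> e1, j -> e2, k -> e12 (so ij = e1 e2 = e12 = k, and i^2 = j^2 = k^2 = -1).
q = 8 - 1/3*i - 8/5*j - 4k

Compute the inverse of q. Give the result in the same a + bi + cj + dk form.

In blades: q = 8 - 1/3*e1 - 8/5*e2 - 4*e12.
With qbar = 8 + 1/3*e1 + 8/5*e2 + 4*e12 (scalar fixed, mapped units negated), q qbar = 18601/225 (the sum of squared coefficients), so q^-1 = qbar / (18601/225) = 1800/18601 + 75/18601*e1 + 360/18601*e2 + 900/18601*e12; translating back:
Answer: 1800/18601 + 75/18601*i + 360/18601*j + 900/18601*k


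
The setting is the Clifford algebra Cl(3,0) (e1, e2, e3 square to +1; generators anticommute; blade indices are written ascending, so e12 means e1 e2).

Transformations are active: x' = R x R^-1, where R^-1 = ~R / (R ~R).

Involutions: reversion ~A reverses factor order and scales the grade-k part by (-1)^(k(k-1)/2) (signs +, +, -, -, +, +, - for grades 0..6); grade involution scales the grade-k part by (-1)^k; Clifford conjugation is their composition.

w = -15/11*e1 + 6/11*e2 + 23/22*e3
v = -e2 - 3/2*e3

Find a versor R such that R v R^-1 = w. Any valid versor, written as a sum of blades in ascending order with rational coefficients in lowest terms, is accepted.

Sketch: the shared square 13/4 makes R = v + w = -15/11*e1 - 5/11*e2 - 5/11*e3 the natural versor; its sandwich fixes that direction, negates (v - w)/2, and sends v to w.
Answer: -15/11*e1 - 5/11*e2 - 5/11*e3


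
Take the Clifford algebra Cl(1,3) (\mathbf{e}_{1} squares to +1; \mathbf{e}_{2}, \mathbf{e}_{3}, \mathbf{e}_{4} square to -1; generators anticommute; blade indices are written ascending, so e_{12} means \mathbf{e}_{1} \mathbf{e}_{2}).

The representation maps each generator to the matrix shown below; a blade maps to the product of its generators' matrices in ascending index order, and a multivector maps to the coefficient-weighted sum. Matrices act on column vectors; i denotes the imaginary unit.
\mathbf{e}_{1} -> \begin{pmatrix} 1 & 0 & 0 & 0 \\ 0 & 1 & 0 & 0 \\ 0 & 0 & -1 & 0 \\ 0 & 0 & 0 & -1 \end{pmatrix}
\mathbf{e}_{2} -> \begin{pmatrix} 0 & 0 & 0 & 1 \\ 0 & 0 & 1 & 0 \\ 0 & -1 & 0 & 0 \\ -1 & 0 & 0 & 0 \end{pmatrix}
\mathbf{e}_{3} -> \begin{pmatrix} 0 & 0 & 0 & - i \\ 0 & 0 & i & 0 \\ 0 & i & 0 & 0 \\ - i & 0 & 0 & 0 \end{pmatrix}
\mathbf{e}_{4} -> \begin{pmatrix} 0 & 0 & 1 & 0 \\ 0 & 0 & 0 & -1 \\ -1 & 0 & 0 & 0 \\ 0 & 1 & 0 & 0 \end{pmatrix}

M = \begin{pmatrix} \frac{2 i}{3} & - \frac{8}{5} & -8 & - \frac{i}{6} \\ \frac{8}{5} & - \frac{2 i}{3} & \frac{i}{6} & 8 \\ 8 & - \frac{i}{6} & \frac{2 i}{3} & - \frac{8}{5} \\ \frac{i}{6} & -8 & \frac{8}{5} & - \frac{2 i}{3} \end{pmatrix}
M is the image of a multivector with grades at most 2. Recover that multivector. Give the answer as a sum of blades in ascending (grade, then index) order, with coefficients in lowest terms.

Method: the blade images are trace-orthogonal — tr(rho(e_A) rho(e_B)^-1) = 4 if A = B and 0 otherwise — and rho(e_A)^-1 = (e_A)^2 * rho(e_A) with (e_A)^2 = +1 or -1, so the coefficient of e_A in the preimage is (e_A)^2 * tr(M rho(e_A))/4.
Nonzero projections over blades of grade <= 2: e_{4}: (e_{4})^2 = -1, tr(M rho(e_{4})) = 32, coefficient -8; e_{13}: (e_{13})^2 = +1, tr(M rho(e_{13})) = \frac{2}{3}, coefficient \frac{1}{6}; e_{23}: (e_{23})^2 = -1, tr(M rho(e_{23})) = \frac{8}{3}, coefficient -\frac{2}{3}; e_{24}: (e_{24})^2 = -1, tr(M rho(e_{24})) = \frac{32}{5}, coefficient -\frac{8}{5}. Every other blade of grade <= 2 projects to 0.
Answer: -8 e_{4} + \frac{1}{6} e_{13} - \frac{2}{3} e_{23} - \frac{8}{5} e_{24}


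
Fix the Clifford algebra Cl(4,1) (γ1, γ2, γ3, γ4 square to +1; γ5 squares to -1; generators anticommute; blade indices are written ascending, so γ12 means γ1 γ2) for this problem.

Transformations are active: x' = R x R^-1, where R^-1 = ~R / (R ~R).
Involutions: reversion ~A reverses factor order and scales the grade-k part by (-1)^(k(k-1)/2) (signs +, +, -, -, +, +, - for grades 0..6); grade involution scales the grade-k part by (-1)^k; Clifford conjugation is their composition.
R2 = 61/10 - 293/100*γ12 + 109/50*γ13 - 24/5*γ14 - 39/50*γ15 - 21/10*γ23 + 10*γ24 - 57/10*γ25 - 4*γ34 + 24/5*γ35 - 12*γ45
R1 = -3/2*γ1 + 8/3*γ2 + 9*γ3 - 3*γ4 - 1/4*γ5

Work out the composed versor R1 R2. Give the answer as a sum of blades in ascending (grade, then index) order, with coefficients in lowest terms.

Distribute over the terms of R1 (each basis-blade product reordered to ascending indices, repeated generators contracted through their squares):
(-3/2*γ1) R2 = -183/20*γ1 + 879/200*γ2 - 327/100*γ3 + 36/5*γ4 + 117/100*γ5 + 63/20*γ123 - 15*γ124 + 171/20*γ125 + 6*γ134 - 36/5*γ135 + 18*γ145
(8/3*γ2) R2 = 586/75*γ1 + 244/15*γ2 - 28/5*γ3 + 80/3*γ4 - 76/5*γ5 - 436/75*γ123 + 64/5*γ124 + 52/25*γ125 - 32/3*γ234 + 64/5*γ235 - 32*γ245
(9*γ3) R2 = -981/50*γ1 + 189/10*γ2 + 549/10*γ3 - 36*γ4 + 216/5*γ5 - 2637/100*γ123 + 216/5*γ134 + 351/50*γ135 - 90*γ234 + 513/10*γ235 - 108*γ345
(-3*γ4) R2 = -72/5*γ1 + 30*γ2 - 12*γ3 - 183/10*γ4 + 36*γ5 + 879/100*γ124 - 327/50*γ134 - 117/50*γ145 + 63/10*γ234 - 171/10*γ245 + 72/5*γ345
(-1/4*γ5) R2 = 39/200*γ1 + 57/40*γ2 - 6/5*γ3 + 3*γ4 - 61/40*γ5 + 293/400*γ125 - 109/200*γ135 + 6/5*γ145 + 21/40*γ235 - 5/2*γ245 + γ345
Summing the partial products and collecting blades:
Answer: -21097/600*γ1 + 5324/75*γ2 + 3283/100*γ3 - 523/30*γ4 + 12729/200*γ5 - 871/30*γ123 + 659/100*γ124 + 909/80*γ125 + 2133/50*γ134 - 29/40*γ135 + 843/50*γ145 - 2831/30*γ234 + 517/8*γ235 - 258/5*γ245 - 463/5*γ345


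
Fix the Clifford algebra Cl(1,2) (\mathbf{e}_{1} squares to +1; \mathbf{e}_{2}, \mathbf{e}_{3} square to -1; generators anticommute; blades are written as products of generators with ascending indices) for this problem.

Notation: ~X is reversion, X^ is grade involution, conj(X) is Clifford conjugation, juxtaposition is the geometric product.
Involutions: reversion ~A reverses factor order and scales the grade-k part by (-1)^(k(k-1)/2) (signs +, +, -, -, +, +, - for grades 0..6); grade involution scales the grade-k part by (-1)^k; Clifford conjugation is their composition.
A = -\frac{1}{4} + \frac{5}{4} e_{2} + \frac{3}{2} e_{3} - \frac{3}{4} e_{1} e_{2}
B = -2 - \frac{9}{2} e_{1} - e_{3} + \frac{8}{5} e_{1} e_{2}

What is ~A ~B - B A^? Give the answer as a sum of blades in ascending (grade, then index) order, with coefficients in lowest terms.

first term: \frac{4}{5} - \frac{7}{8} e_{1} + \frac{7}{8} e_{2} - \frac{11}{4} e_{3} + \frac{181}{40} e_{1} e_{2} + \frac{27}{4} e_{1} e_{3} - \frac{5}{4} e_{2} e_{3} - \frac{63}{20} e_{1} e_{2} e_{3}
second term: -\frac{11}{5} + \frac{25}{8} e_{1} + \frac{47}{8} e_{2} + \frac{13}{4} e_{3} + \frac{269}{40} e_{1} e_{2} + \frac{27}{4} e_{1} e_{3} - \frac{5}{4} e_{2} e_{3} - \frac{33}{20} e_{1} e_{2} e_{3}
Answer: 3 - 4 e_{1} - 5 e_{2} - 6 e_{3} - \frac{11}{5} e_{1} e_{2} - \frac{3}{2} e_{1} e_{2} e_{3}


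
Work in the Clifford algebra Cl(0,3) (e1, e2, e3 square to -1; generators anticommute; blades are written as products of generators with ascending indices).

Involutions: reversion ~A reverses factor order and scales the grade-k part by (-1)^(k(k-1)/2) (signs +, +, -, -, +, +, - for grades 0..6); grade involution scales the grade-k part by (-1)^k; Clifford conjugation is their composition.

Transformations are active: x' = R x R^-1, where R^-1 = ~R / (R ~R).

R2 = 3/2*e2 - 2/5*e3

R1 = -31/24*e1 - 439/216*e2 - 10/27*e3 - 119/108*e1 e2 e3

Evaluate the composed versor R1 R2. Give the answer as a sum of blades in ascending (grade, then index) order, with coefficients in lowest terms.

Distribute over the terms of R2 (each basis-blade product reordered to ascending indices, repeated generators contracted through their squares):
R1 (3/2*e2) = 439/144 - 31/16*e1 e2 - 119/72*e1 e3 + 5/9*e2 e3
R1 (-2/5*e3) = -4/27 - 119/270*e1 e2 + 31/60*e1 e3 + 439/540*e2 e3
Summing the partial products and collecting blades:
Answer: 1253/432 - 5137/2160*e1 e2 - 409/360*e1 e3 + 739/540*e2 e3


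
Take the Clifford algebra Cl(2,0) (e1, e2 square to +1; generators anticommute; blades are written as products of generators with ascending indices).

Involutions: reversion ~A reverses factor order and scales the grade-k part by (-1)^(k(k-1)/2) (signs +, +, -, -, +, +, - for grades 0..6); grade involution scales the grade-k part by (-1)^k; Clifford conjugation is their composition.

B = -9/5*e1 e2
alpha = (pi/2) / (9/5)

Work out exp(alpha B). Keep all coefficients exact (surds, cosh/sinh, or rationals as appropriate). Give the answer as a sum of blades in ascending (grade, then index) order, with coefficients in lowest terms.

B^2 = (-9/5)^2*(e1 e2)^2 = 81/25*(-1) = -81/25 (a basis 2-blade squares to minus the product of its generators' squares).
B^2 = -81/25 — circular case — the even/odd split gives cos and sin: l = 9/5, alpha*l = pi/2, so exp(alpha B) = cos(pi/2) + (sin(pi/2)/(9/5))*B = 0 + (5/9)*B.
Answer: -e1 e2


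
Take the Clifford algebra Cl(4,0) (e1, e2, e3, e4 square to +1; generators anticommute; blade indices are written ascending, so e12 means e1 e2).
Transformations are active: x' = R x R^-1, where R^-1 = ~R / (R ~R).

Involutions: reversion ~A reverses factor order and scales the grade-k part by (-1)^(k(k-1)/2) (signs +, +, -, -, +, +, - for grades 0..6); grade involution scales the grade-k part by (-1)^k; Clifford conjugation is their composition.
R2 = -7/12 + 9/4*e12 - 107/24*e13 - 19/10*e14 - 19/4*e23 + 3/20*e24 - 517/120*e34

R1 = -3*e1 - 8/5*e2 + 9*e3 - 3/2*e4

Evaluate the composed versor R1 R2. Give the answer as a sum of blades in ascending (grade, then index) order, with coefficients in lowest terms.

Distribute over the terms of R1 (each basis-blade product reordered to ascending indices, repeated generators contracted through their squares):
(-3*e1) R2 = 7/4*e1 - 27/4*e2 + 107/8*e3 + 57/10*e4 + 57/4*e123 - 9/20*e124 + 517/40*e134
(-8/5*e2) R2 = 18/5*e1 + 14/15*e2 + 38/5*e3 - 6/25*e4 - 107/15*e123 - 76/25*e124 + 517/75*e234
(9*e3) R2 = 321/8*e1 + 171/4*e2 - 21/4*e3 - 1551/40*e4 + 81/4*e123 + 171/10*e134 - 27/20*e234
(-3/2*e4) R2 = -57/20*e1 + 9/40*e2 - 517/80*e3 + 7/8*e4 - 27/8*e124 + 107/16*e134 + 57/8*e234
Summing the partial products and collecting blades:
Answer: 341/8*e1 + 4459/120*e2 + 741/80*e3 - 811/25*e4 + 821/30*e123 - 1373/200*e124 + 2937/80*e134 + 7601/600*e234
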